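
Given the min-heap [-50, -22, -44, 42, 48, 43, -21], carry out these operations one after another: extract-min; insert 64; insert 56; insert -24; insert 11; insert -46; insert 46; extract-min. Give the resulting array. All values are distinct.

[-44, -24, -21, -22, 11, 43, 64, 56, 42, 48, 46]

extract-min → returns -50:
  remove root -50; move last element -21 to root → [-21, -22, -44, 42, 48, 43]
  -21 vs smaller child -44 at index 2, swap → [-44, -22, -21, 42, 48, 43]
insert 64:
  append 64 at index 6 → [-44, -22, -21, 42, 48, 43, 64] (no swap needed)
insert 56:
  append 56 at index 7 → [-44, -22, -21, 42, 48, 43, 64, 56] (no swap needed)
insert -24:
  append -24 at index 8 → [-44, -22, -21, 42, 48, 43, 64, 56, -24]
  -24 < parent 42 at index 3, swap → [-44, -22, -21, -24, 48, 43, 64, 56, 42]
  -24 < parent -22 at index 1, swap → [-44, -24, -21, -22, 48, 43, 64, 56, 42]
insert 11:
  append 11 at index 9 → [-44, -24, -21, -22, 48, 43, 64, 56, 42, 11]
  11 < parent 48 at index 4, swap → [-44, -24, -21, -22, 11, 43, 64, 56, 42, 48]
insert -46:
  append -46 at index 10 → [-44, -24, -21, -22, 11, 43, 64, 56, 42, 48, -46]
  -46 < parent 11 at index 4, swap → [-44, -24, -21, -22, -46, 43, 64, 56, 42, 48, 11]
  -46 < parent -24 at index 1, swap → [-44, -46, -21, -22, -24, 43, 64, 56, 42, 48, 11]
  -46 < parent -44 at index 0, swap → [-46, -44, -21, -22, -24, 43, 64, 56, 42, 48, 11]
insert 46:
  append 46 at index 11 → [-46, -44, -21, -22, -24, 43, 64, 56, 42, 48, 11, 46] (no swap needed)
extract-min → returns -46:
  remove root -46; move last element 46 to root → [46, -44, -21, -22, -24, 43, 64, 56, 42, 48, 11]
  46 vs smaller child -44 at index 1, swap → [-44, 46, -21, -22, -24, 43, 64, 56, 42, 48, 11]
  46 vs smaller child -24 at index 4, swap → [-44, -24, -21, -22, 46, 43, 64, 56, 42, 48, 11]
  46 vs smaller child 11 at index 10, swap → [-44, -24, -21, -22, 11, 43, 64, 56, 42, 48, 46]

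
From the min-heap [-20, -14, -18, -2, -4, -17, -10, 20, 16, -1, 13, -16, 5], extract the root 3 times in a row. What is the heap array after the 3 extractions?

[-16, -14, -10, -2, -4, 5, 13, 20, 16, -1]

extract-min #1 returns -20:
  remove root -20; move last element 5 to root → [5, -14, -18, -2, -4, -17, -10, 20, 16, -1, 13, -16]
  5 vs smaller child -18 at index 2, swap → [-18, -14, 5, -2, -4, -17, -10, 20, 16, -1, 13, -16]
  5 vs smaller child -17 at index 5, swap → [-18, -14, -17, -2, -4, 5, -10, 20, 16, -1, 13, -16]
  5 vs only child -16 at index 11, swap → [-18, -14, -17, -2, -4, -16, -10, 20, 16, -1, 13, 5]
extract-min #2 returns -18:
  remove root -18; move last element 5 to root → [5, -14, -17, -2, -4, -16, -10, 20, 16, -1, 13]
  5 vs smaller child -17 at index 2, swap → [-17, -14, 5, -2, -4, -16, -10, 20, 16, -1, 13]
  5 vs smaller child -16 at index 5, swap → [-17, -14, -16, -2, -4, 5, -10, 20, 16, -1, 13]
extract-min #3 returns -17:
  remove root -17; move last element 13 to root → [13, -14, -16, -2, -4, 5, -10, 20, 16, -1]
  13 vs smaller child -16 at index 2, swap → [-16, -14, 13, -2, -4, 5, -10, 20, 16, -1]
  13 vs smaller child -10 at index 6, swap → [-16, -14, -10, -2, -4, 5, 13, 20, 16, -1]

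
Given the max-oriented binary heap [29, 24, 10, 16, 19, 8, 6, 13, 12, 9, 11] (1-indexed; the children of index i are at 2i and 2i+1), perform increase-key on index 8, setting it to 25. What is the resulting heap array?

set index 8 from 13 to 25 → [29, 24, 10, 16, 19, 8, 6, 25, 12, 9, 11]
25 > parent 16 at index 4, swap → [29, 24, 10, 25, 19, 8, 6, 16, 12, 9, 11]
25 > parent 24 at index 2, swap → [29, 25, 10, 24, 19, 8, 6, 16, 12, 9, 11]

[29, 25, 10, 24, 19, 8, 6, 16, 12, 9, 11]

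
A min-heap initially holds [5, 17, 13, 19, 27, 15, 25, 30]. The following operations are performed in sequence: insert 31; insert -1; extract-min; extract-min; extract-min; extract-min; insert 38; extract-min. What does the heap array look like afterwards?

[19, 27, 25, 30, 38, 31]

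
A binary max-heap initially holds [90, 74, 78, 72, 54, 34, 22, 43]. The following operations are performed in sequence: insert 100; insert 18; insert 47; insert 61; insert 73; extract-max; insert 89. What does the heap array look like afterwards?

insert 100:
  append 100 at index 8 → [90, 74, 78, 72, 54, 34, 22, 43, 100]
  100 > parent 72 at index 3, swap → [90, 74, 78, 100, 54, 34, 22, 43, 72]
  100 > parent 74 at index 1, swap → [90, 100, 78, 74, 54, 34, 22, 43, 72]
  100 > parent 90 at index 0, swap → [100, 90, 78, 74, 54, 34, 22, 43, 72]
insert 18:
  append 18 at index 9 → [100, 90, 78, 74, 54, 34, 22, 43, 72, 18] (no swap needed)
insert 47:
  append 47 at index 10 → [100, 90, 78, 74, 54, 34, 22, 43, 72, 18, 47] (no swap needed)
insert 61:
  append 61 at index 11 → [100, 90, 78, 74, 54, 34, 22, 43, 72, 18, 47, 61]
  61 > parent 34 at index 5, swap → [100, 90, 78, 74, 54, 61, 22, 43, 72, 18, 47, 34]
insert 73:
  append 73 at index 12 → [100, 90, 78, 74, 54, 61, 22, 43, 72, 18, 47, 34, 73]
  73 > parent 61 at index 5, swap → [100, 90, 78, 74, 54, 73, 22, 43, 72, 18, 47, 34, 61]
extract-max → returns 100:
  remove root 100; move last element 61 to root → [61, 90, 78, 74, 54, 73, 22, 43, 72, 18, 47, 34]
  61 vs larger child 90 at index 1, swap → [90, 61, 78, 74, 54, 73, 22, 43, 72, 18, 47, 34]
  61 vs larger child 74 at index 3, swap → [90, 74, 78, 61, 54, 73, 22, 43, 72, 18, 47, 34]
  61 vs larger child 72 at index 8, swap → [90, 74, 78, 72, 54, 73, 22, 43, 61, 18, 47, 34]
insert 89:
  append 89 at index 12 → [90, 74, 78, 72, 54, 73, 22, 43, 61, 18, 47, 34, 89]
  89 > parent 73 at index 5, swap → [90, 74, 78, 72, 54, 89, 22, 43, 61, 18, 47, 34, 73]
  89 > parent 78 at index 2, swap → [90, 74, 89, 72, 54, 78, 22, 43, 61, 18, 47, 34, 73]

[90, 74, 89, 72, 54, 78, 22, 43, 61, 18, 47, 34, 73]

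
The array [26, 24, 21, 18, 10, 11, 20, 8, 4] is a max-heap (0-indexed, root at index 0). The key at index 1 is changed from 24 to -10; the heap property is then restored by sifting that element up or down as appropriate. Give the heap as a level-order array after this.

[26, 18, 21, 8, 10, 11, 20, -10, 4]

set index 1 from 24 to -10 → [26, -10, 21, 18, 10, 11, 20, 8, 4]
-10 vs larger child 18 at index 3, swap → [26, 18, 21, -10, 10, 11, 20, 8, 4]
-10 vs larger child 8 at index 7, swap → [26, 18, 21, 8, 10, 11, 20, -10, 4]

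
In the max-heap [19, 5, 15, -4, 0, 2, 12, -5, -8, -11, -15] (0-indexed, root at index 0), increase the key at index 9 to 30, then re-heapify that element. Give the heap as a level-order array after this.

set index 9 from -11 to 30 → [19, 5, 15, -4, 0, 2, 12, -5, -8, 30, -15]
30 > parent 0 at index 4, swap → [19, 5, 15, -4, 30, 2, 12, -5, -8, 0, -15]
30 > parent 5 at index 1, swap → [19, 30, 15, -4, 5, 2, 12, -5, -8, 0, -15]
30 > parent 19 at index 0, swap → [30, 19, 15, -4, 5, 2, 12, -5, -8, 0, -15]

[30, 19, 15, -4, 5, 2, 12, -5, -8, 0, -15]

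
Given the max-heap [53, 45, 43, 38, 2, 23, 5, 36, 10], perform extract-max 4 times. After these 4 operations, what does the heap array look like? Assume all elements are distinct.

extract-max #1 returns 53:
  remove root 53; move last element 10 to root → [10, 45, 43, 38, 2, 23, 5, 36]
  10 vs larger child 45 at index 1, swap → [45, 10, 43, 38, 2, 23, 5, 36]
  10 vs larger child 38 at index 3, swap → [45, 38, 43, 10, 2, 23, 5, 36]
  10 vs only child 36 at index 7, swap → [45, 38, 43, 36, 2, 23, 5, 10]
extract-max #2 returns 45:
  remove root 45; move last element 10 to root → [10, 38, 43, 36, 2, 23, 5]
  10 vs larger child 43 at index 2, swap → [43, 38, 10, 36, 2, 23, 5]
  10 vs larger child 23 at index 5, swap → [43, 38, 23, 36, 2, 10, 5]
extract-max #3 returns 43:
  remove root 43; move last element 5 to root → [5, 38, 23, 36, 2, 10]
  5 vs larger child 38 at index 1, swap → [38, 5, 23, 36, 2, 10]
  5 vs larger child 36 at index 3, swap → [38, 36, 23, 5, 2, 10]
extract-max #4 returns 38:
  remove root 38; move last element 10 to root → [10, 36, 23, 5, 2]
  10 vs larger child 36 at index 1, swap → [36, 10, 23, 5, 2]

[36, 10, 23, 5, 2]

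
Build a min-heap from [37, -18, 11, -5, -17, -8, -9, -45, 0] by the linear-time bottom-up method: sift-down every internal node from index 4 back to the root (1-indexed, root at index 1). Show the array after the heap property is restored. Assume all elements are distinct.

sift down from index 4:
  -5 vs smaller child -45 at index 8, swap → [37, -18, 11, -45, -17, -8, -9, -5, 0]
sift down from index 3:
  11 vs smaller child -9 at index 7, swap → [37, -18, -9, -45, -17, -8, 11, -5, 0]
sift down from index 2:
  -18 vs smaller child -45 at index 4, swap → [37, -45, -9, -18, -17, -8, 11, -5, 0]
sift down from index 1:
  37 vs smaller child -45 at index 2, swap → [-45, 37, -9, -18, -17, -8, 11, -5, 0]
  37 vs smaller child -18 at index 4, swap → [-45, -18, -9, 37, -17, -8, 11, -5, 0]
  37 vs smaller child -5 at index 8, swap → [-45, -18, -9, -5, -17, -8, 11, 37, 0]

[-45, -18, -9, -5, -17, -8, 11, 37, 0]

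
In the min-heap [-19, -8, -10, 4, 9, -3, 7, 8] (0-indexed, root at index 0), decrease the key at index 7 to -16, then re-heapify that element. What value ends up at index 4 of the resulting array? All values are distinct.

9

set index 7 from 8 to -16 → [-19, -8, -10, 4, 9, -3, 7, -16]
-16 < parent 4 at index 3, swap → [-19, -8, -10, -16, 9, -3, 7, 4]
-16 < parent -8 at index 1, swap → [-19, -16, -10, -8, 9, -3, 7, 4]
resulting array: [-19, -16, -10, -8, 9, -3, 7, 4]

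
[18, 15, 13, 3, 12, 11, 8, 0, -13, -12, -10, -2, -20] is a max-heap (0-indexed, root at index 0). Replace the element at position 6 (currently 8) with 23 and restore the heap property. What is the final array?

[23, 15, 18, 3, 12, 11, 13, 0, -13, -12, -10, -2, -20]

set index 6 from 8 to 23 → [18, 15, 13, 3, 12, 11, 23, 0, -13, -12, -10, -2, -20]
23 > parent 13 at index 2, swap → [18, 15, 23, 3, 12, 11, 13, 0, -13, -12, -10, -2, -20]
23 > parent 18 at index 0, swap → [23, 15, 18, 3, 12, 11, 13, 0, -13, -12, -10, -2, -20]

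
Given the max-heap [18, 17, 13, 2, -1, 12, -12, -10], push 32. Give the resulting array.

[32, 18, 13, 17, -1, 12, -12, -10, 2]

append 32 at index 8 → [18, 17, 13, 2, -1, 12, -12, -10, 32]
32 > parent 2 at index 3, swap → [18, 17, 13, 32, -1, 12, -12, -10, 2]
32 > parent 17 at index 1, swap → [18, 32, 13, 17, -1, 12, -12, -10, 2]
32 > parent 18 at index 0, swap → [32, 18, 13, 17, -1, 12, -12, -10, 2]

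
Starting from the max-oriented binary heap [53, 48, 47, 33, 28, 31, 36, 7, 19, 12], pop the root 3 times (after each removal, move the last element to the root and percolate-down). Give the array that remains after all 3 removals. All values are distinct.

extract-max #1 returns 53:
  remove root 53; move last element 12 to root → [12, 48, 47, 33, 28, 31, 36, 7, 19]
  12 vs larger child 48 at index 1, swap → [48, 12, 47, 33, 28, 31, 36, 7, 19]
  12 vs larger child 33 at index 3, swap → [48, 33, 47, 12, 28, 31, 36, 7, 19]
  12 vs larger child 19 at index 8, swap → [48, 33, 47, 19, 28, 31, 36, 7, 12]
extract-max #2 returns 48:
  remove root 48; move last element 12 to root → [12, 33, 47, 19, 28, 31, 36, 7]
  12 vs larger child 47 at index 2, swap → [47, 33, 12, 19, 28, 31, 36, 7]
  12 vs larger child 36 at index 6, swap → [47, 33, 36, 19, 28, 31, 12, 7]
extract-max #3 returns 47:
  remove root 47; move last element 7 to root → [7, 33, 36, 19, 28, 31, 12]
  7 vs larger child 36 at index 2, swap → [36, 33, 7, 19, 28, 31, 12]
  7 vs larger child 31 at index 5, swap → [36, 33, 31, 19, 28, 7, 12]

[36, 33, 31, 19, 28, 7, 12]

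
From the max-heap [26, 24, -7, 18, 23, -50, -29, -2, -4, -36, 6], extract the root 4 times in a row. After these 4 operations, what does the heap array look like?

extract-max #1 returns 26:
  remove root 26; move last element 6 to root → [6, 24, -7, 18, 23, -50, -29, -2, -4, -36]
  6 vs larger child 24 at index 1, swap → [24, 6, -7, 18, 23, -50, -29, -2, -4, -36]
  6 vs larger child 23 at index 4, swap → [24, 23, -7, 18, 6, -50, -29, -2, -4, -36]
extract-max #2 returns 24:
  remove root 24; move last element -36 to root → [-36, 23, -7, 18, 6, -50, -29, -2, -4]
  -36 vs larger child 23 at index 1, swap → [23, -36, -7, 18, 6, -50, -29, -2, -4]
  -36 vs larger child 18 at index 3, swap → [23, 18, -7, -36, 6, -50, -29, -2, -4]
  -36 vs larger child -2 at index 7, swap → [23, 18, -7, -2, 6, -50, -29, -36, -4]
extract-max #3 returns 23:
  remove root 23; move last element -4 to root → [-4, 18, -7, -2, 6, -50, -29, -36]
  -4 vs larger child 18 at index 1, swap → [18, -4, -7, -2, 6, -50, -29, -36]
  -4 vs larger child 6 at index 4, swap → [18, 6, -7, -2, -4, -50, -29, -36]
extract-max #4 returns 18:
  remove root 18; move last element -36 to root → [-36, 6, -7, -2, -4, -50, -29]
  -36 vs larger child 6 at index 1, swap → [6, -36, -7, -2, -4, -50, -29]
  -36 vs larger child -2 at index 3, swap → [6, -2, -7, -36, -4, -50, -29]

[6, -2, -7, -36, -4, -50, -29]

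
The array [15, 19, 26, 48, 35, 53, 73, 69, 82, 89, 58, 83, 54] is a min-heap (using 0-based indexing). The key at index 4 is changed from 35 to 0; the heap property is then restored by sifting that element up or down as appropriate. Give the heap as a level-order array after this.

[0, 15, 26, 48, 19, 53, 73, 69, 82, 89, 58, 83, 54]

set index 4 from 35 to 0 → [15, 19, 26, 48, 0, 53, 73, 69, 82, 89, 58, 83, 54]
0 < parent 19 at index 1, swap → [15, 0, 26, 48, 19, 53, 73, 69, 82, 89, 58, 83, 54]
0 < parent 15 at index 0, swap → [0, 15, 26, 48, 19, 53, 73, 69, 82, 89, 58, 83, 54]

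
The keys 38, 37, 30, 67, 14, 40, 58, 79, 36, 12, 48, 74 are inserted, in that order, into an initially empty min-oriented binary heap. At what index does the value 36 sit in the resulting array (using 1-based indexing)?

4

Insert 38:
  append 38 at index 1 → [38] (no swap needed)
Insert 37:
  append 37 at index 2 → [38, 37]
  37 < parent 38 at index 1, swap → [37, 38]
Insert 30:
  append 30 at index 3 → [37, 38, 30]
  30 < parent 37 at index 1, swap → [30, 38, 37]
Insert 67:
  append 67 at index 4 → [30, 38, 37, 67] (no swap needed)
Insert 14:
  append 14 at index 5 → [30, 38, 37, 67, 14]
  14 < parent 38 at index 2, swap → [30, 14, 37, 67, 38]
  14 < parent 30 at index 1, swap → [14, 30, 37, 67, 38]
Insert 40:
  append 40 at index 6 → [14, 30, 37, 67, 38, 40] (no swap needed)
Insert 58:
  append 58 at index 7 → [14, 30, 37, 67, 38, 40, 58] (no swap needed)
Insert 79:
  append 79 at index 8 → [14, 30, 37, 67, 38, 40, 58, 79] (no swap needed)
Insert 36:
  append 36 at index 9 → [14, 30, 37, 67, 38, 40, 58, 79, 36]
  36 < parent 67 at index 4, swap → [14, 30, 37, 36, 38, 40, 58, 79, 67]
Insert 12:
  append 12 at index 10 → [14, 30, 37, 36, 38, 40, 58, 79, 67, 12]
  12 < parent 38 at index 5, swap → [14, 30, 37, 36, 12, 40, 58, 79, 67, 38]
  12 < parent 30 at index 2, swap → [14, 12, 37, 36, 30, 40, 58, 79, 67, 38]
  12 < parent 14 at index 1, swap → [12, 14, 37, 36, 30, 40, 58, 79, 67, 38]
Insert 48:
  append 48 at index 11 → [12, 14, 37, 36, 30, 40, 58, 79, 67, 38, 48] (no swap needed)
Insert 74:
  append 74 at index 12 → [12, 14, 37, 36, 30, 40, 58, 79, 67, 38, 48, 74] (no swap needed)
resulting array: [12, 14, 37, 36, 30, 40, 58, 79, 67, 38, 48, 74]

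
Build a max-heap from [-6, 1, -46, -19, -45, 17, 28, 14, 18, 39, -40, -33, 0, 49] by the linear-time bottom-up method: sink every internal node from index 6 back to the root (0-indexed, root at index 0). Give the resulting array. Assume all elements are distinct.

[49, 39, 28, 18, 1, 17, -6, 14, -19, -45, -40, -33, 0, -46]

sift down from index 6:
  28 vs only child 49 at index 13, swap → [-6, 1, -46, -19, -45, 17, 49, 14, 18, 39, -40, -33, 0, 28]
sift down from index 5: already satisfies heap property
sift down from index 4:
  -45 vs larger child 39 at index 9, swap → [-6, 1, -46, -19, 39, 17, 49, 14, 18, -45, -40, -33, 0, 28]
sift down from index 3:
  -19 vs larger child 18 at index 8, swap → [-6, 1, -46, 18, 39, 17, 49, 14, -19, -45, -40, -33, 0, 28]
sift down from index 2:
  -46 vs larger child 49 at index 6, swap → [-6, 1, 49, 18, 39, 17, -46, 14, -19, -45, -40, -33, 0, 28]
  -46 vs only child 28 at index 13, swap → [-6, 1, 49, 18, 39, 17, 28, 14, -19, -45, -40, -33, 0, -46]
sift down from index 1:
  1 vs larger child 39 at index 4, swap → [-6, 39, 49, 18, 1, 17, 28, 14, -19, -45, -40, -33, 0, -46]
sift down from index 0:
  -6 vs larger child 49 at index 2, swap → [49, 39, -6, 18, 1, 17, 28, 14, -19, -45, -40, -33, 0, -46]
  -6 vs larger child 28 at index 6, swap → [49, 39, 28, 18, 1, 17, -6, 14, -19, -45, -40, -33, 0, -46]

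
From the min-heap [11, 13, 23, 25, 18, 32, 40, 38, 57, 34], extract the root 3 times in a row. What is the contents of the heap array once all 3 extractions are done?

extract-min #1 returns 11:
  remove root 11; move last element 34 to root → [34, 13, 23, 25, 18, 32, 40, 38, 57]
  34 vs smaller child 13 at index 1, swap → [13, 34, 23, 25, 18, 32, 40, 38, 57]
  34 vs smaller child 18 at index 4, swap → [13, 18, 23, 25, 34, 32, 40, 38, 57]
extract-min #2 returns 13:
  remove root 13; move last element 57 to root → [57, 18, 23, 25, 34, 32, 40, 38]
  57 vs smaller child 18 at index 1, swap → [18, 57, 23, 25, 34, 32, 40, 38]
  57 vs smaller child 25 at index 3, swap → [18, 25, 23, 57, 34, 32, 40, 38]
  57 vs only child 38 at index 7, swap → [18, 25, 23, 38, 34, 32, 40, 57]
extract-min #3 returns 18:
  remove root 18; move last element 57 to root → [57, 25, 23, 38, 34, 32, 40]
  57 vs smaller child 23 at index 2, swap → [23, 25, 57, 38, 34, 32, 40]
  57 vs smaller child 32 at index 5, swap → [23, 25, 32, 38, 34, 57, 40]

[23, 25, 32, 38, 34, 57, 40]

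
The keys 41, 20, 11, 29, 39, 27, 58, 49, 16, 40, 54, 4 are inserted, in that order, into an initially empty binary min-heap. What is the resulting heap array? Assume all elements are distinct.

[4, 16, 11, 29, 39, 20, 58, 49, 41, 40, 54, 27]

Insert 41:
  append 41 at index 0 → [41] (no swap needed)
Insert 20:
  append 20 at index 1 → [41, 20]
  20 < parent 41 at index 0, swap → [20, 41]
Insert 11:
  append 11 at index 2 → [20, 41, 11]
  11 < parent 20 at index 0, swap → [11, 41, 20]
Insert 29:
  append 29 at index 3 → [11, 41, 20, 29]
  29 < parent 41 at index 1, swap → [11, 29, 20, 41]
Insert 39:
  append 39 at index 4 → [11, 29, 20, 41, 39] (no swap needed)
Insert 27:
  append 27 at index 5 → [11, 29, 20, 41, 39, 27] (no swap needed)
Insert 58:
  append 58 at index 6 → [11, 29, 20, 41, 39, 27, 58] (no swap needed)
Insert 49:
  append 49 at index 7 → [11, 29, 20, 41, 39, 27, 58, 49] (no swap needed)
Insert 16:
  append 16 at index 8 → [11, 29, 20, 41, 39, 27, 58, 49, 16]
  16 < parent 41 at index 3, swap → [11, 29, 20, 16, 39, 27, 58, 49, 41]
  16 < parent 29 at index 1, swap → [11, 16, 20, 29, 39, 27, 58, 49, 41]
Insert 40:
  append 40 at index 9 → [11, 16, 20, 29, 39, 27, 58, 49, 41, 40] (no swap needed)
Insert 54:
  append 54 at index 10 → [11, 16, 20, 29, 39, 27, 58, 49, 41, 40, 54] (no swap needed)
Insert 4:
  append 4 at index 11 → [11, 16, 20, 29, 39, 27, 58, 49, 41, 40, 54, 4]
  4 < parent 27 at index 5, swap → [11, 16, 20, 29, 39, 4, 58, 49, 41, 40, 54, 27]
  4 < parent 20 at index 2, swap → [11, 16, 4, 29, 39, 20, 58, 49, 41, 40, 54, 27]
  4 < parent 11 at index 0, swap → [4, 16, 11, 29, 39, 20, 58, 49, 41, 40, 54, 27]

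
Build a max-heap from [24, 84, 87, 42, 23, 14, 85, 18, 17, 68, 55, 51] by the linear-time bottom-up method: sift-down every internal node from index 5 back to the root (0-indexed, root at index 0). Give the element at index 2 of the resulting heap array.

85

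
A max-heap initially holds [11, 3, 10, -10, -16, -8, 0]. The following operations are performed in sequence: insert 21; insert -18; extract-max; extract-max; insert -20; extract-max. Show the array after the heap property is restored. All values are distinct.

[3, -10, 0, -20, -16, -8, -18]

insert 21:
  append 21 at index 7 → [11, 3, 10, -10, -16, -8, 0, 21]
  21 > parent -10 at index 3, swap → [11, 3, 10, 21, -16, -8, 0, -10]
  21 > parent 3 at index 1, swap → [11, 21, 10, 3, -16, -8, 0, -10]
  21 > parent 11 at index 0, swap → [21, 11, 10, 3, -16, -8, 0, -10]
insert -18:
  append -18 at index 8 → [21, 11, 10, 3, -16, -8, 0, -10, -18] (no swap needed)
extract-max → returns 21:
  remove root 21; move last element -18 to root → [-18, 11, 10, 3, -16, -8, 0, -10]
  -18 vs larger child 11 at index 1, swap → [11, -18, 10, 3, -16, -8, 0, -10]
  -18 vs larger child 3 at index 3, swap → [11, 3, 10, -18, -16, -8, 0, -10]
  -18 vs only child -10 at index 7, swap → [11, 3, 10, -10, -16, -8, 0, -18]
extract-max → returns 11:
  remove root 11; move last element -18 to root → [-18, 3, 10, -10, -16, -8, 0]
  -18 vs larger child 10 at index 2, swap → [10, 3, -18, -10, -16, -8, 0]
  -18 vs larger child 0 at index 6, swap → [10, 3, 0, -10, -16, -8, -18]
insert -20:
  append -20 at index 7 → [10, 3, 0, -10, -16, -8, -18, -20] (no swap needed)
extract-max → returns 10:
  remove root 10; move last element -20 to root → [-20, 3, 0, -10, -16, -8, -18]
  -20 vs larger child 3 at index 1, swap → [3, -20, 0, -10, -16, -8, -18]
  -20 vs larger child -10 at index 3, swap → [3, -10, 0, -20, -16, -8, -18]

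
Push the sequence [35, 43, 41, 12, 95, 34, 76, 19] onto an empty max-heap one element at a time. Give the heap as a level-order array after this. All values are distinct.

[95, 43, 76, 19, 35, 34, 41, 12]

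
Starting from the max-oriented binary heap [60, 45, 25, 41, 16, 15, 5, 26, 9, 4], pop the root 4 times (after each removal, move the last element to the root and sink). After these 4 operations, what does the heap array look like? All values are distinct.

extract-max #1 returns 60:
  remove root 60; move last element 4 to root → [4, 45, 25, 41, 16, 15, 5, 26, 9]
  4 vs larger child 45 at index 1, swap → [45, 4, 25, 41, 16, 15, 5, 26, 9]
  4 vs larger child 41 at index 3, swap → [45, 41, 25, 4, 16, 15, 5, 26, 9]
  4 vs larger child 26 at index 7, swap → [45, 41, 25, 26, 16, 15, 5, 4, 9]
extract-max #2 returns 45:
  remove root 45; move last element 9 to root → [9, 41, 25, 26, 16, 15, 5, 4]
  9 vs larger child 41 at index 1, swap → [41, 9, 25, 26, 16, 15, 5, 4]
  9 vs larger child 26 at index 3, swap → [41, 26, 25, 9, 16, 15, 5, 4]
extract-max #3 returns 41:
  remove root 41; move last element 4 to root → [4, 26, 25, 9, 16, 15, 5]
  4 vs larger child 26 at index 1, swap → [26, 4, 25, 9, 16, 15, 5]
  4 vs larger child 16 at index 4, swap → [26, 16, 25, 9, 4, 15, 5]
extract-max #4 returns 26:
  remove root 26; move last element 5 to root → [5, 16, 25, 9, 4, 15]
  5 vs larger child 25 at index 2, swap → [25, 16, 5, 9, 4, 15]
  5 vs only child 15 at index 5, swap → [25, 16, 15, 9, 4, 5]

[25, 16, 15, 9, 4, 5]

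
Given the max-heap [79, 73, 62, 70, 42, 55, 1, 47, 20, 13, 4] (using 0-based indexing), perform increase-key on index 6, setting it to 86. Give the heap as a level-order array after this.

set index 6 from 1 to 86 → [79, 73, 62, 70, 42, 55, 86, 47, 20, 13, 4]
86 > parent 62 at index 2, swap → [79, 73, 86, 70, 42, 55, 62, 47, 20, 13, 4]
86 > parent 79 at index 0, swap → [86, 73, 79, 70, 42, 55, 62, 47, 20, 13, 4]

[86, 73, 79, 70, 42, 55, 62, 47, 20, 13, 4]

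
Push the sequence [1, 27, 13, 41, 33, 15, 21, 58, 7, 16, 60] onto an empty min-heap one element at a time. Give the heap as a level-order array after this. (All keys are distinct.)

Insert 1:
  append 1 at index 0 → [1] (no swap needed)
Insert 27:
  append 27 at index 1 → [1, 27] (no swap needed)
Insert 13:
  append 13 at index 2 → [1, 27, 13] (no swap needed)
Insert 41:
  append 41 at index 3 → [1, 27, 13, 41] (no swap needed)
Insert 33:
  append 33 at index 4 → [1, 27, 13, 41, 33] (no swap needed)
Insert 15:
  append 15 at index 5 → [1, 27, 13, 41, 33, 15] (no swap needed)
Insert 21:
  append 21 at index 6 → [1, 27, 13, 41, 33, 15, 21] (no swap needed)
Insert 58:
  append 58 at index 7 → [1, 27, 13, 41, 33, 15, 21, 58] (no swap needed)
Insert 7:
  append 7 at index 8 → [1, 27, 13, 41, 33, 15, 21, 58, 7]
  7 < parent 41 at index 3, swap → [1, 27, 13, 7, 33, 15, 21, 58, 41]
  7 < parent 27 at index 1, swap → [1, 7, 13, 27, 33, 15, 21, 58, 41]
Insert 16:
  append 16 at index 9 → [1, 7, 13, 27, 33, 15, 21, 58, 41, 16]
  16 < parent 33 at index 4, swap → [1, 7, 13, 27, 16, 15, 21, 58, 41, 33]
Insert 60:
  append 60 at index 10 → [1, 7, 13, 27, 16, 15, 21, 58, 41, 33, 60] (no swap needed)

[1, 7, 13, 27, 16, 15, 21, 58, 41, 33, 60]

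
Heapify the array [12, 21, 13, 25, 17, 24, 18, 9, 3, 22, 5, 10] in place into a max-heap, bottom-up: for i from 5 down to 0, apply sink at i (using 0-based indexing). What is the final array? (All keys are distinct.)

sift down from index 5: already satisfies heap property
sift down from index 4:
  17 vs larger child 22 at index 9, swap → [12, 21, 13, 25, 22, 24, 18, 9, 3, 17, 5, 10]
sift down from index 3: already satisfies heap property
sift down from index 2:
  13 vs larger child 24 at index 5, swap → [12, 21, 24, 25, 22, 13, 18, 9, 3, 17, 5, 10]
sift down from index 1:
  21 vs larger child 25 at index 3, swap → [12, 25, 24, 21, 22, 13, 18, 9, 3, 17, 5, 10]
sift down from index 0:
  12 vs larger child 25 at index 1, swap → [25, 12, 24, 21, 22, 13, 18, 9, 3, 17, 5, 10]
  12 vs larger child 22 at index 4, swap → [25, 22, 24, 21, 12, 13, 18, 9, 3, 17, 5, 10]
  12 vs larger child 17 at index 9, swap → [25, 22, 24, 21, 17, 13, 18, 9, 3, 12, 5, 10]

[25, 22, 24, 21, 17, 13, 18, 9, 3, 12, 5, 10]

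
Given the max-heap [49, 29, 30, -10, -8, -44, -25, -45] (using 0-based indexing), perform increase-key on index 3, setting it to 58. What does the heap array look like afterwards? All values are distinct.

[58, 49, 30, 29, -8, -44, -25, -45]

set index 3 from -10 to 58 → [49, 29, 30, 58, -8, -44, -25, -45]
58 > parent 29 at index 1, swap → [49, 58, 30, 29, -8, -44, -25, -45]
58 > parent 49 at index 0, swap → [58, 49, 30, 29, -8, -44, -25, -45]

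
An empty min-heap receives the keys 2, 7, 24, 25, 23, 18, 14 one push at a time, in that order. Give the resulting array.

[2, 7, 14, 25, 23, 24, 18]

Insert 2:
  append 2 at index 0 → [2] (no swap needed)
Insert 7:
  append 7 at index 1 → [2, 7] (no swap needed)
Insert 24:
  append 24 at index 2 → [2, 7, 24] (no swap needed)
Insert 25:
  append 25 at index 3 → [2, 7, 24, 25] (no swap needed)
Insert 23:
  append 23 at index 4 → [2, 7, 24, 25, 23] (no swap needed)
Insert 18:
  append 18 at index 5 → [2, 7, 24, 25, 23, 18]
  18 < parent 24 at index 2, swap → [2, 7, 18, 25, 23, 24]
Insert 14:
  append 14 at index 6 → [2, 7, 18, 25, 23, 24, 14]
  14 < parent 18 at index 2, swap → [2, 7, 14, 25, 23, 24, 18]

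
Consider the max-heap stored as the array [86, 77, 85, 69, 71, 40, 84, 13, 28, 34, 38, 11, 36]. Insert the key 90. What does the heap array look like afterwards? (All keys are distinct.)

append 90 at index 13 → [86, 77, 85, 69, 71, 40, 84, 13, 28, 34, 38, 11, 36, 90]
90 > parent 84 at index 6, swap → [86, 77, 85, 69, 71, 40, 90, 13, 28, 34, 38, 11, 36, 84]
90 > parent 85 at index 2, swap → [86, 77, 90, 69, 71, 40, 85, 13, 28, 34, 38, 11, 36, 84]
90 > parent 86 at index 0, swap → [90, 77, 86, 69, 71, 40, 85, 13, 28, 34, 38, 11, 36, 84]

[90, 77, 86, 69, 71, 40, 85, 13, 28, 34, 38, 11, 36, 84]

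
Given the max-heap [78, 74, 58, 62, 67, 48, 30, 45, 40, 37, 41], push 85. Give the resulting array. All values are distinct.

append 85 at index 11 → [78, 74, 58, 62, 67, 48, 30, 45, 40, 37, 41, 85]
85 > parent 48 at index 5, swap → [78, 74, 58, 62, 67, 85, 30, 45, 40, 37, 41, 48]
85 > parent 58 at index 2, swap → [78, 74, 85, 62, 67, 58, 30, 45, 40, 37, 41, 48]
85 > parent 78 at index 0, swap → [85, 74, 78, 62, 67, 58, 30, 45, 40, 37, 41, 48]

[85, 74, 78, 62, 67, 58, 30, 45, 40, 37, 41, 48]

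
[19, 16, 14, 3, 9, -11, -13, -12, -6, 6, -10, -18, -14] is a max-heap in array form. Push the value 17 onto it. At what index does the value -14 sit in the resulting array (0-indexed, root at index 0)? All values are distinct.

12

append 17 at index 13 → [19, 16, 14, 3, 9, -11, -13, -12, -6, 6, -10, -18, -14, 17]
17 > parent -13 at index 6, swap → [19, 16, 14, 3, 9, -11, 17, -12, -6, 6, -10, -18, -14, -13]
17 > parent 14 at index 2, swap → [19, 16, 17, 3, 9, -11, 14, -12, -6, 6, -10, -18, -14, -13]
resulting array: [19, 16, 17, 3, 9, -11, 14, -12, -6, 6, -10, -18, -14, -13]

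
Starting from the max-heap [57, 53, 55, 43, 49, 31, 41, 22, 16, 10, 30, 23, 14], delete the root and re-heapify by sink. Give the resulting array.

[55, 53, 41, 43, 49, 31, 14, 22, 16, 10, 30, 23]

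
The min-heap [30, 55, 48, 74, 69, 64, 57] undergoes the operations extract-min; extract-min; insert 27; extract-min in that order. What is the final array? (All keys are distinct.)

[55, 64, 57, 74, 69]

extract-min → returns 30:
  remove root 30; move last element 57 to root → [57, 55, 48, 74, 69, 64]
  57 vs smaller child 48 at index 2, swap → [48, 55, 57, 74, 69, 64]
extract-min → returns 48:
  remove root 48; move last element 64 to root → [64, 55, 57, 74, 69]
  64 vs smaller child 55 at index 1, swap → [55, 64, 57, 74, 69]
insert 27:
  append 27 at index 5 → [55, 64, 57, 74, 69, 27]
  27 < parent 57 at index 2, swap → [55, 64, 27, 74, 69, 57]
  27 < parent 55 at index 0, swap → [27, 64, 55, 74, 69, 57]
extract-min → returns 27:
  remove root 27; move last element 57 to root → [57, 64, 55, 74, 69]
  57 vs smaller child 55 at index 2, swap → [55, 64, 57, 74, 69]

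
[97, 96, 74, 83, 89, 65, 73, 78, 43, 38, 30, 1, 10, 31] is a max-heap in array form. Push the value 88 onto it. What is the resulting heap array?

append 88 at index 14 → [97, 96, 74, 83, 89, 65, 73, 78, 43, 38, 30, 1, 10, 31, 88]
88 > parent 73 at index 6, swap → [97, 96, 74, 83, 89, 65, 88, 78, 43, 38, 30, 1, 10, 31, 73]
88 > parent 74 at index 2, swap → [97, 96, 88, 83, 89, 65, 74, 78, 43, 38, 30, 1, 10, 31, 73]

[97, 96, 88, 83, 89, 65, 74, 78, 43, 38, 30, 1, 10, 31, 73]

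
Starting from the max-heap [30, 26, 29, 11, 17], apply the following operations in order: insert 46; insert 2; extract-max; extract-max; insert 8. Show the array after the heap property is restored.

insert 46:
  append 46 at index 5 → [30, 26, 29, 11, 17, 46]
  46 > parent 29 at index 2, swap → [30, 26, 46, 11, 17, 29]
  46 > parent 30 at index 0, swap → [46, 26, 30, 11, 17, 29]
insert 2:
  append 2 at index 6 → [46, 26, 30, 11, 17, 29, 2] (no swap needed)
extract-max → returns 46:
  remove root 46; move last element 2 to root → [2, 26, 30, 11, 17, 29]
  2 vs larger child 30 at index 2, swap → [30, 26, 2, 11, 17, 29]
  2 vs only child 29 at index 5, swap → [30, 26, 29, 11, 17, 2]
extract-max → returns 30:
  remove root 30; move last element 2 to root → [2, 26, 29, 11, 17]
  2 vs larger child 29 at index 2, swap → [29, 26, 2, 11, 17]
insert 8:
  append 8 at index 5 → [29, 26, 2, 11, 17, 8]
  8 > parent 2 at index 2, swap → [29, 26, 8, 11, 17, 2]

[29, 26, 8, 11, 17, 2]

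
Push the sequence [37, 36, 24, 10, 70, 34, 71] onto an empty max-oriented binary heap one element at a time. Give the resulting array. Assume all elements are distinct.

[71, 37, 70, 10, 36, 24, 34]

Insert 37:
  append 37 at index 0 → [37] (no swap needed)
Insert 36:
  append 36 at index 1 → [37, 36] (no swap needed)
Insert 24:
  append 24 at index 2 → [37, 36, 24] (no swap needed)
Insert 10:
  append 10 at index 3 → [37, 36, 24, 10] (no swap needed)
Insert 70:
  append 70 at index 4 → [37, 36, 24, 10, 70]
  70 > parent 36 at index 1, swap → [37, 70, 24, 10, 36]
  70 > parent 37 at index 0, swap → [70, 37, 24, 10, 36]
Insert 34:
  append 34 at index 5 → [70, 37, 24, 10, 36, 34]
  34 > parent 24 at index 2, swap → [70, 37, 34, 10, 36, 24]
Insert 71:
  append 71 at index 6 → [70, 37, 34, 10, 36, 24, 71]
  71 > parent 34 at index 2, swap → [70, 37, 71, 10, 36, 24, 34]
  71 > parent 70 at index 0, swap → [71, 37, 70, 10, 36, 24, 34]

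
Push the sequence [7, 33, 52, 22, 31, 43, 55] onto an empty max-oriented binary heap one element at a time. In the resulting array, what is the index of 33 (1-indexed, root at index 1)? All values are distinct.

Insert 7:
  append 7 at index 1 → [7] (no swap needed)
Insert 33:
  append 33 at index 2 → [7, 33]
  33 > parent 7 at index 1, swap → [33, 7]
Insert 52:
  append 52 at index 3 → [33, 7, 52]
  52 > parent 33 at index 1, swap → [52, 7, 33]
Insert 22:
  append 22 at index 4 → [52, 7, 33, 22]
  22 > parent 7 at index 2, swap → [52, 22, 33, 7]
Insert 31:
  append 31 at index 5 → [52, 22, 33, 7, 31]
  31 > parent 22 at index 2, swap → [52, 31, 33, 7, 22]
Insert 43:
  append 43 at index 6 → [52, 31, 33, 7, 22, 43]
  43 > parent 33 at index 3, swap → [52, 31, 43, 7, 22, 33]
Insert 55:
  append 55 at index 7 → [52, 31, 43, 7, 22, 33, 55]
  55 > parent 43 at index 3, swap → [52, 31, 55, 7, 22, 33, 43]
  55 > parent 52 at index 1, swap → [55, 31, 52, 7, 22, 33, 43]
resulting array: [55, 31, 52, 7, 22, 33, 43]

6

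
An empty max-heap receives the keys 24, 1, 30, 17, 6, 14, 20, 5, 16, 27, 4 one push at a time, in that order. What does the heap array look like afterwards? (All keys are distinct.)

Insert 24:
  append 24 at index 0 → [24] (no swap needed)
Insert 1:
  append 1 at index 1 → [24, 1] (no swap needed)
Insert 30:
  append 30 at index 2 → [24, 1, 30]
  30 > parent 24 at index 0, swap → [30, 1, 24]
Insert 17:
  append 17 at index 3 → [30, 1, 24, 17]
  17 > parent 1 at index 1, swap → [30, 17, 24, 1]
Insert 6:
  append 6 at index 4 → [30, 17, 24, 1, 6] (no swap needed)
Insert 14:
  append 14 at index 5 → [30, 17, 24, 1, 6, 14] (no swap needed)
Insert 20:
  append 20 at index 6 → [30, 17, 24, 1, 6, 14, 20] (no swap needed)
Insert 5:
  append 5 at index 7 → [30, 17, 24, 1, 6, 14, 20, 5]
  5 > parent 1 at index 3, swap → [30, 17, 24, 5, 6, 14, 20, 1]
Insert 16:
  append 16 at index 8 → [30, 17, 24, 5, 6, 14, 20, 1, 16]
  16 > parent 5 at index 3, swap → [30, 17, 24, 16, 6, 14, 20, 1, 5]
Insert 27:
  append 27 at index 9 → [30, 17, 24, 16, 6, 14, 20, 1, 5, 27]
  27 > parent 6 at index 4, swap → [30, 17, 24, 16, 27, 14, 20, 1, 5, 6]
  27 > parent 17 at index 1, swap → [30, 27, 24, 16, 17, 14, 20, 1, 5, 6]
Insert 4:
  append 4 at index 10 → [30, 27, 24, 16, 17, 14, 20, 1, 5, 6, 4] (no swap needed)

[30, 27, 24, 16, 17, 14, 20, 1, 5, 6, 4]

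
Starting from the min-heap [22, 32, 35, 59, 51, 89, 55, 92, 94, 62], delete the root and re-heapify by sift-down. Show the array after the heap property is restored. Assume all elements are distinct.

[32, 51, 35, 59, 62, 89, 55, 92, 94]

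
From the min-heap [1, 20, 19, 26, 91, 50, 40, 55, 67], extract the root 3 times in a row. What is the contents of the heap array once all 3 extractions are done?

[26, 55, 40, 67, 91, 50]

extract-min #1 returns 1:
  remove root 1; move last element 67 to root → [67, 20, 19, 26, 91, 50, 40, 55]
  67 vs smaller child 19 at index 2, swap → [19, 20, 67, 26, 91, 50, 40, 55]
  67 vs smaller child 40 at index 6, swap → [19, 20, 40, 26, 91, 50, 67, 55]
extract-min #2 returns 19:
  remove root 19; move last element 55 to root → [55, 20, 40, 26, 91, 50, 67]
  55 vs smaller child 20 at index 1, swap → [20, 55, 40, 26, 91, 50, 67]
  55 vs smaller child 26 at index 3, swap → [20, 26, 40, 55, 91, 50, 67]
extract-min #3 returns 20:
  remove root 20; move last element 67 to root → [67, 26, 40, 55, 91, 50]
  67 vs smaller child 26 at index 1, swap → [26, 67, 40, 55, 91, 50]
  67 vs smaller child 55 at index 3, swap → [26, 55, 40, 67, 91, 50]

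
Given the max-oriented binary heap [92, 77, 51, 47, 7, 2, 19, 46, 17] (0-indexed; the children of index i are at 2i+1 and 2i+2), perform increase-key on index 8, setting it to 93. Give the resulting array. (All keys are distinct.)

[93, 92, 51, 77, 7, 2, 19, 46, 47]

set index 8 from 17 to 93 → [92, 77, 51, 47, 7, 2, 19, 46, 93]
93 > parent 47 at index 3, swap → [92, 77, 51, 93, 7, 2, 19, 46, 47]
93 > parent 77 at index 1, swap → [92, 93, 51, 77, 7, 2, 19, 46, 47]
93 > parent 92 at index 0, swap → [93, 92, 51, 77, 7, 2, 19, 46, 47]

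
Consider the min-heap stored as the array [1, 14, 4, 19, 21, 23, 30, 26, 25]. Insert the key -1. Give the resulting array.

[-1, 1, 4, 19, 14, 23, 30, 26, 25, 21]

append -1 at index 9 → [1, 14, 4, 19, 21, 23, 30, 26, 25, -1]
-1 < parent 21 at index 4, swap → [1, 14, 4, 19, -1, 23, 30, 26, 25, 21]
-1 < parent 14 at index 1, swap → [1, -1, 4, 19, 14, 23, 30, 26, 25, 21]
-1 < parent 1 at index 0, swap → [-1, 1, 4, 19, 14, 23, 30, 26, 25, 21]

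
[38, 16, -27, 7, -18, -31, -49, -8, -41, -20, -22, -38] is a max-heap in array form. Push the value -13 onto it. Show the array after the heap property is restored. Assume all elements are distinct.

append -13 at index 12 → [38, 16, -27, 7, -18, -31, -49, -8, -41, -20, -22, -38, -13]
-13 > parent -31 at index 5, swap → [38, 16, -27, 7, -18, -13, -49, -8, -41, -20, -22, -38, -31]
-13 > parent -27 at index 2, swap → [38, 16, -13, 7, -18, -27, -49, -8, -41, -20, -22, -38, -31]

[38, 16, -13, 7, -18, -27, -49, -8, -41, -20, -22, -38, -31]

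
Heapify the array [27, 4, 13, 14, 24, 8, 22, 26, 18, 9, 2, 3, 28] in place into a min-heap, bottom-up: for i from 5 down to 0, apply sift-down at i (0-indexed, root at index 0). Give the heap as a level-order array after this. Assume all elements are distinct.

[2, 4, 3, 14, 9, 8, 22, 26, 18, 27, 24, 13, 28]

sift down from index 5:
  8 vs smaller child 3 at index 11, swap → [27, 4, 13, 14, 24, 3, 22, 26, 18, 9, 2, 8, 28]
sift down from index 4:
  24 vs smaller child 2 at index 10, swap → [27, 4, 13, 14, 2, 3, 22, 26, 18, 9, 24, 8, 28]
sift down from index 3: already satisfies heap property
sift down from index 2:
  13 vs smaller child 3 at index 5, swap → [27, 4, 3, 14, 2, 13, 22, 26, 18, 9, 24, 8, 28]
  13 vs smaller child 8 at index 11, swap → [27, 4, 3, 14, 2, 8, 22, 26, 18, 9, 24, 13, 28]
sift down from index 1:
  4 vs smaller child 2 at index 4, swap → [27, 2, 3, 14, 4, 8, 22, 26, 18, 9, 24, 13, 28]
sift down from index 0:
  27 vs smaller child 2 at index 1, swap → [2, 27, 3, 14, 4, 8, 22, 26, 18, 9, 24, 13, 28]
  27 vs smaller child 4 at index 4, swap → [2, 4, 3, 14, 27, 8, 22, 26, 18, 9, 24, 13, 28]
  27 vs smaller child 9 at index 9, swap → [2, 4, 3, 14, 9, 8, 22, 26, 18, 27, 24, 13, 28]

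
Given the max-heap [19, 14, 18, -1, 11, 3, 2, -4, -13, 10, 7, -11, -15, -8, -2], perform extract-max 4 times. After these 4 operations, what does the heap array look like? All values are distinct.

[10, 7, 3, -1, -8, -2, 2, -4, -13, -11, -15]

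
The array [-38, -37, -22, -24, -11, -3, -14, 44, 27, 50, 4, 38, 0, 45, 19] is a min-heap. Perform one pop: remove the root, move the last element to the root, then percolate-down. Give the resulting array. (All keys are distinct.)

[-37, -24, -22, 19, -11, -3, -14, 44, 27, 50, 4, 38, 0, 45]

remove root -38; move last element 19 to root → [19, -37, -22, -24, -11, -3, -14, 44, 27, 50, 4, 38, 0, 45]
19 vs smaller child -37 at index 1, swap → [-37, 19, -22, -24, -11, -3, -14, 44, 27, 50, 4, 38, 0, 45]
19 vs smaller child -24 at index 3, swap → [-37, -24, -22, 19, -11, -3, -14, 44, 27, 50, 4, 38, 0, 45]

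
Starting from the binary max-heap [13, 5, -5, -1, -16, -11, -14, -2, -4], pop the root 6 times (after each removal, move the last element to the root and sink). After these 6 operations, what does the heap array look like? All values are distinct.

[-11, -14, -16]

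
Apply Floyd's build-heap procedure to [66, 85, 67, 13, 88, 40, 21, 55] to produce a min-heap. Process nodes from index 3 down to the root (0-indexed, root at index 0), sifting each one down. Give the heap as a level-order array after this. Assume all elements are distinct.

[13, 55, 21, 66, 88, 40, 67, 85]

sift down from index 3: already satisfies heap property
sift down from index 2:
  67 vs smaller child 21 at index 6, swap → [66, 85, 21, 13, 88, 40, 67, 55]
sift down from index 1:
  85 vs smaller child 13 at index 3, swap → [66, 13, 21, 85, 88, 40, 67, 55]
  85 vs only child 55 at index 7, swap → [66, 13, 21, 55, 88, 40, 67, 85]
sift down from index 0:
  66 vs smaller child 13 at index 1, swap → [13, 66, 21, 55, 88, 40, 67, 85]
  66 vs smaller child 55 at index 3, swap → [13, 55, 21, 66, 88, 40, 67, 85]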